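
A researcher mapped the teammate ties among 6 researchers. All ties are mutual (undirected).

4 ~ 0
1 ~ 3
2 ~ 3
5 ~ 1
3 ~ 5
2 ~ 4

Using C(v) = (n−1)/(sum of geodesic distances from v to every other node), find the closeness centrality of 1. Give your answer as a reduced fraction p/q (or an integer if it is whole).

Distances from 1: 0:4, 2:2, 3:1, 4:3, 5:1. Sum = 11.
n = 6, so closeness = 5/11.

5/11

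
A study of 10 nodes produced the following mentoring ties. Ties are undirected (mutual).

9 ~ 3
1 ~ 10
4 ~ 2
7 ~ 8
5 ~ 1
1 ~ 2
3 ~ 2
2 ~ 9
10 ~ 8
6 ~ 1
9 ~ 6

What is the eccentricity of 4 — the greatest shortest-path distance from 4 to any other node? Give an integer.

Distances from 4: 1:2, 2:1, 3:2, 5:3, 6:3, 7:5, 8:4, 9:2, 10:3.
The largest is 5 (to 7), so the eccentricity of 4 is 5.

5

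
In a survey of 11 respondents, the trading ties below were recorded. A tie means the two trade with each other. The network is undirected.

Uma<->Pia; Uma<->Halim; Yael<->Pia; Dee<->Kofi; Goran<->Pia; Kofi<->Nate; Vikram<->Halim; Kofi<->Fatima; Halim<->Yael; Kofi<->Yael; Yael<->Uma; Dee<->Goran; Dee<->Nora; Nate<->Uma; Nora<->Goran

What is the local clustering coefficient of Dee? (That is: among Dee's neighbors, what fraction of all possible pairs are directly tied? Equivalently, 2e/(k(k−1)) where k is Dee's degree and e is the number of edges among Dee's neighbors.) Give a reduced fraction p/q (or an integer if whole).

1/3

Dee's neighbors: Goran, Kofi, and Nora (k = 3).
Possible neighbor pairs: C(3,2) = 3. Edges among them: Goran–Nora → e = 1.
Clustering(Dee) = 1/3.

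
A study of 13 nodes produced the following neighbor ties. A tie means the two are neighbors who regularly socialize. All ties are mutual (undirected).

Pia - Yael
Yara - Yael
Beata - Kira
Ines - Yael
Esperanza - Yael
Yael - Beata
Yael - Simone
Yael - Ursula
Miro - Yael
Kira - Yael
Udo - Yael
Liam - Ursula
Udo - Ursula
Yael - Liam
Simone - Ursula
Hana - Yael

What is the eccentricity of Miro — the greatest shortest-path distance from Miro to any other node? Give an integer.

2

Distances from Miro: Beata:2, Esperanza:2, Hana:2, Ines:2, Kira:2, Liam:2, Pia:2, Simone:2, Udo:2, Ursula:2, Yael:1, Yara:2.
The largest is 2 (to Beata, Ines, Simone, Udo, Liam, Ursula, Yara, Hana, Kira, Esperanza, and Pia), so the eccentricity of Miro is 2.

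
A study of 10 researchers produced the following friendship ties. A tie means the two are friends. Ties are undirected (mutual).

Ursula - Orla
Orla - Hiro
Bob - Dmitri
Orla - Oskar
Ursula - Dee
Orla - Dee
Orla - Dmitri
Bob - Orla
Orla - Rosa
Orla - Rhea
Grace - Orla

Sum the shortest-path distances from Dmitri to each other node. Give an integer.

Distances from Dmitri: Bob:1, Dee:2, Grace:2, Hiro:2, Orla:1, Oskar:2, Rhea:2, Rosa:2, Ursula:2.
Sum = 1 + 2 + 2 + 2 + 1 + 2 + 2 + 2 + 2 = 16.

16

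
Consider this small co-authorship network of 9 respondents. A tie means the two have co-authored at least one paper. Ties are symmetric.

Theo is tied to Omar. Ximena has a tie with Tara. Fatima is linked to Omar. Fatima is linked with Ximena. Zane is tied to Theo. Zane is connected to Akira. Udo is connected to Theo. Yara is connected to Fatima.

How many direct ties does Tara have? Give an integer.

Tara is directly tied to Ximena. That is 1 neighbor, so the degree of Tara is 1.

1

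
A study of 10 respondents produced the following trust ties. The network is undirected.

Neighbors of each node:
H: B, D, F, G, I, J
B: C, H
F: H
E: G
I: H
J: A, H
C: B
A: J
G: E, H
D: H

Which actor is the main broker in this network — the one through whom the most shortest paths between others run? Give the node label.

H

Unnormalized betweenness of each node: A:0, B:8, C:0, D:0, E:0, F:0, G:8, H:33, I:0, J:8.
H has the largest value, 33, making it the main broker — the node through which the most shortest paths run.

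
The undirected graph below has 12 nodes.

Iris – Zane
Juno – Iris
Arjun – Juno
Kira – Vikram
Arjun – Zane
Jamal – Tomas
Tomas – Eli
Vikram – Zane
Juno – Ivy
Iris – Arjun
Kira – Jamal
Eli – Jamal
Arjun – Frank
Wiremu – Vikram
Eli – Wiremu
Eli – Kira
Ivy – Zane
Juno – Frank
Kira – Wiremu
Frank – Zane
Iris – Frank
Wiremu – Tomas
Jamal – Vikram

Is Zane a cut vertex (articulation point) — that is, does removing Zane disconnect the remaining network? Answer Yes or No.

Removing Zane leaves {Arjun, Frank, Iris, Ivy, and Juno} with no path to {Eli, Jamal, Kira, Tomas, Vikram, and Wiremu}, so the network splits into 2 components. Zane is a cut vertex.

Yes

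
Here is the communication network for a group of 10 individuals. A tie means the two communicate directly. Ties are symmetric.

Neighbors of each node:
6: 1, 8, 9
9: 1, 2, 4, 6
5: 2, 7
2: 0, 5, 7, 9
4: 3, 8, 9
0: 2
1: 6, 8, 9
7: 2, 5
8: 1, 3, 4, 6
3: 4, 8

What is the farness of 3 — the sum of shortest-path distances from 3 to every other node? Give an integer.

23

Distances from 3: 0:4, 1:2, 2:3, 4:1, 5:4, 6:2, 7:4, 8:1, 9:2.
Sum = 4 + 2 + 3 + 1 + 4 + 2 + 4 + 1 + 2 = 23.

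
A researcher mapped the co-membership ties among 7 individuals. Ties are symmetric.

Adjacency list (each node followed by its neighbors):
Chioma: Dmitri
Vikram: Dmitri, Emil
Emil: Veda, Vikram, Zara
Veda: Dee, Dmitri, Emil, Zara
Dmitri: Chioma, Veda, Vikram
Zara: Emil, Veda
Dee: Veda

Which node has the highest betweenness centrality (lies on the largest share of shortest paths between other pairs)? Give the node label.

Unnormalized betweenness of each node: Chioma:0, Dee:0, Dmitri:6, Emil:2, Veda:8, Vikram:1, Zara:0.
Veda has the largest value, 8, making it the main broker — the node through which the most shortest paths run.

Veda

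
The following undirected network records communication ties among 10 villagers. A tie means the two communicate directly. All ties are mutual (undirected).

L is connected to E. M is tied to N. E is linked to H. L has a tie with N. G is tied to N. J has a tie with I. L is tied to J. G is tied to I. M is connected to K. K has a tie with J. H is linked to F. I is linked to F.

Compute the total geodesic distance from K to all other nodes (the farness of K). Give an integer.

Distances from K: E:3, F:3, G:3, H:4, I:2, J:1, L:2, M:1, N:2.
Sum = 3 + 3 + 3 + 4 + 2 + 1 + 2 + 1 + 2 = 21.

21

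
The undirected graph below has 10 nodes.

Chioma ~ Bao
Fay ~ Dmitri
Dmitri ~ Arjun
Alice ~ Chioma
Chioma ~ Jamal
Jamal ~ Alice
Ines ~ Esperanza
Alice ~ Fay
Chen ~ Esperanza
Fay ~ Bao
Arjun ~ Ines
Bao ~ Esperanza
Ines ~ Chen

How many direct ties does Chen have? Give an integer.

2

Chen is directly tied to Esperanza and Ines. That is 2 neighbors, so the degree of Chen is 2.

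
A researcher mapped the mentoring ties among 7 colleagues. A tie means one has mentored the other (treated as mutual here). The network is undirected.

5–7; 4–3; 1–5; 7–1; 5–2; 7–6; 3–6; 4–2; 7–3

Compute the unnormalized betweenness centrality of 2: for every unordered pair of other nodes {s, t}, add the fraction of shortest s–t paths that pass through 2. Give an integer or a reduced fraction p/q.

3/2

Pairs whose geodesics pass through 2 — 1–4: 1/2; 5–4: 1.
All other pairs contribute 0.
Summing the contributions gives betweenness(2) = 3/2.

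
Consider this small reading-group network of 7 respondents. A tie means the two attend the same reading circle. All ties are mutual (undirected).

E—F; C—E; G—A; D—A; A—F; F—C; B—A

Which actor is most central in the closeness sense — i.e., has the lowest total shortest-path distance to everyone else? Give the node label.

Farness (sum of distances to all others) for each node — A:8, B:13, C:13, D:13, E:13, F:9, G:13.
The smallest farness is 8, for A, so A has the highest closeness.

A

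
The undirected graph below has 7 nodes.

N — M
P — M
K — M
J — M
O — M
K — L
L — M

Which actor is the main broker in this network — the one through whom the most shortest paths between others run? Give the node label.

M

Unnormalized betweenness of each node: J:0, K:0, L:0, M:14, N:0, O:0, P:0.
M has the largest value, 14, making it the main broker — the node through which the most shortest paths run.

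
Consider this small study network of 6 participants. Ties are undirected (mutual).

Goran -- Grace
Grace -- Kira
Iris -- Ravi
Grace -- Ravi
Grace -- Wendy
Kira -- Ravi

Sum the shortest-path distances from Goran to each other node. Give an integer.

10

Distances from Goran: Grace:1, Iris:3, Kira:2, Ravi:2, Wendy:2.
Sum = 1 + 3 + 2 + 2 + 2 = 10.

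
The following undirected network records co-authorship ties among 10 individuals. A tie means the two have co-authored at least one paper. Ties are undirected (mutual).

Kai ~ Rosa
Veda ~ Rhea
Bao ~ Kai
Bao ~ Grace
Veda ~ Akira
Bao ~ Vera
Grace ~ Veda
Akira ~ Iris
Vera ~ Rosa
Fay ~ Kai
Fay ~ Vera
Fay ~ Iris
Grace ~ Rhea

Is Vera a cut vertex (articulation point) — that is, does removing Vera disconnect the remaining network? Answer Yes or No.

No

Even without Vera, every remaining node can still reach every other (the residual graph is connected), so Vera is not a cut vertex.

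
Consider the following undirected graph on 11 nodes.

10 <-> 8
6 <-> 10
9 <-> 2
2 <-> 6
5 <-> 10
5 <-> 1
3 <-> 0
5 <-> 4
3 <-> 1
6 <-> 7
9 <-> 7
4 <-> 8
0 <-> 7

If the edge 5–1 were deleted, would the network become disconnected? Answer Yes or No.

Even without that edge, 5 still reaches 1 via 5 – 10 – 6 – 7 – 0 – 3 – 1, so the network stays connected. Not a bridge.

No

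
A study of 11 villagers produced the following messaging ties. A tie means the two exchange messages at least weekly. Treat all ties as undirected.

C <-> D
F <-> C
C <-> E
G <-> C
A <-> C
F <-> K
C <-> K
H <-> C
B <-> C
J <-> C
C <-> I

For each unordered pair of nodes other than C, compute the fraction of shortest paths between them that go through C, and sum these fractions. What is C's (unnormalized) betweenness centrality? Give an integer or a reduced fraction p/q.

44

Pairs whose geodesics pass through C — K–I: 1; K–A: 1; K–D: 1; K–B: 1; K–J: 1; K–H: 1; K–G: 1; K–E: 1; I–A: 1; I–F: 1; I–D: 1; I–B: 1; I–J: 1; I–H: 1 … (+30 more pairs).
All other pairs contribute 0.
Summing the contributions gives betweenness(C) = 44.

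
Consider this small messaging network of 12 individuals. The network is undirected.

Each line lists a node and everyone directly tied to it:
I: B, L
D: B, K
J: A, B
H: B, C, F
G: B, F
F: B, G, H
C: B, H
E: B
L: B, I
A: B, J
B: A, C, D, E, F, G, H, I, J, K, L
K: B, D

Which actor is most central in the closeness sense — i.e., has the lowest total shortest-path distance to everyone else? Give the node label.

B

Farness (sum of distances to all others) for each node — A:20, B:11, C:20, D:20, E:21, F:19, G:20, H:19, I:20, J:20, K:20, L:20.
The smallest farness is 11, for B, so B has the highest closeness.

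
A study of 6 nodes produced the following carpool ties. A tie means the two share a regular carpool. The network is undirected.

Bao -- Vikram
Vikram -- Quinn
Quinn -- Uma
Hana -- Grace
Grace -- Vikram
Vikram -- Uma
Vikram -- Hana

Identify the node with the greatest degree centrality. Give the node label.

Degrees — Bao:1, Grace:2, Hana:2, Quinn:2, Uma:2, Vikram:5.
The maximum is 5, attained only by Vikram.

Vikram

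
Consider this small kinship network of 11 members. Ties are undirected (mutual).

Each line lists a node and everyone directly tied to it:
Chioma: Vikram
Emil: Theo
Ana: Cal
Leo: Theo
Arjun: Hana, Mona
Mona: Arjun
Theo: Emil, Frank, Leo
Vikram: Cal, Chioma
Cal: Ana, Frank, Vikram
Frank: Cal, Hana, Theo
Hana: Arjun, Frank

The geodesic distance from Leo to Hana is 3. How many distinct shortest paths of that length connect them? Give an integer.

1

The shortest distance is 3, and the only length-3 path is Leo–Theo–Frank–Hana. So there is exactly 1 shortest path.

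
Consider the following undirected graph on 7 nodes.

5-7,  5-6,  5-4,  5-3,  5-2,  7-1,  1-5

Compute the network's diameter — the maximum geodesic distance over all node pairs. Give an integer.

Eccentricity of each node (its greatest distance to any other): 1:2, 2:2, 3:2, 4:2, 5:1, 6:2, 7:2.
The maximum eccentricity is 2, realized for instance by the pair 6–7 via 6 – 5 – 7. So the diameter is 2.

2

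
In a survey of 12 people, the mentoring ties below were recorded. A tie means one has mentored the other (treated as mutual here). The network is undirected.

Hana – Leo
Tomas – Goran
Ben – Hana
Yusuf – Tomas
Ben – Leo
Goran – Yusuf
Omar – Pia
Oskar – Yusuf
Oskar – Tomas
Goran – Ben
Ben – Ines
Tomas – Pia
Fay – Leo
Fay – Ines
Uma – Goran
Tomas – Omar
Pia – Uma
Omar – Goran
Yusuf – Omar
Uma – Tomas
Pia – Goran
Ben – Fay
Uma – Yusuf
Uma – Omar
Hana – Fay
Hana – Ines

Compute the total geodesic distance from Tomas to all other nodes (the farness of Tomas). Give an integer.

Distances from Tomas: Ben:2, Fay:3, Goran:1, Hana:3, Ines:3, Leo:3, Omar:1, Oskar:1, Pia:1, Uma:1, Yusuf:1.
Sum = 2 + 3 + 1 + 3 + 3 + 3 + 1 + 1 + 1 + 1 + 1 = 20.

20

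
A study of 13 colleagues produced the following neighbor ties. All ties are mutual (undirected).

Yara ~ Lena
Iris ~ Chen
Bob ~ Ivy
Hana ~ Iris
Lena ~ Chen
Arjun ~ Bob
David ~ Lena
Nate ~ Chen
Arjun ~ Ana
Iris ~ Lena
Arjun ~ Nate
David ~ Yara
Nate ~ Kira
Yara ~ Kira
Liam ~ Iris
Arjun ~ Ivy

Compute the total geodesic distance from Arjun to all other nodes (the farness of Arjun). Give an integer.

29

Distances from Arjun: Ana:1, Bob:1, Chen:2, David:4, Hana:4, Iris:3, Ivy:1, Kira:2, Lena:3, Liam:4, Nate:1, Yara:3.
Sum = 1 + 1 + 2 + 4 + 4 + 3 + 1 + 2 + 3 + 4 + 1 + 3 = 29.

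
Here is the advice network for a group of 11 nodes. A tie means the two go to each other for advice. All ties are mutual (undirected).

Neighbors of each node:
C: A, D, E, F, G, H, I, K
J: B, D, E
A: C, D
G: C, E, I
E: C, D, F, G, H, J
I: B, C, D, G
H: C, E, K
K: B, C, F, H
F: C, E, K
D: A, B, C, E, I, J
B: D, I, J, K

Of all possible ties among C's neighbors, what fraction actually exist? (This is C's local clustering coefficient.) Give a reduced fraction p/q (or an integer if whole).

9/28

C's neighbors: A, D, E, F, G, H, I, and K (k = 8).
Possible neighbor pairs: C(8,2) = 28. Edges among them: A–D, D–E, D–I, E–F, E–G, E–H, F–K, G–I, H–K → e = 9.
Clustering(C) = 9/28.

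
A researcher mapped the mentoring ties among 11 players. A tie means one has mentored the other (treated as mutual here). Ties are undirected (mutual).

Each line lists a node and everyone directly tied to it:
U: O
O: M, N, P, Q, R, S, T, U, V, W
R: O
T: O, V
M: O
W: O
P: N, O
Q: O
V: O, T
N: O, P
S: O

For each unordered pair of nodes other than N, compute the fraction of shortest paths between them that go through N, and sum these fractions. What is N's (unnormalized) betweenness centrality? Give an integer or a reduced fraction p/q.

0

No shortest path between any pair of other nodes passes through N.
Summing the contributions gives betweenness(N) = 0.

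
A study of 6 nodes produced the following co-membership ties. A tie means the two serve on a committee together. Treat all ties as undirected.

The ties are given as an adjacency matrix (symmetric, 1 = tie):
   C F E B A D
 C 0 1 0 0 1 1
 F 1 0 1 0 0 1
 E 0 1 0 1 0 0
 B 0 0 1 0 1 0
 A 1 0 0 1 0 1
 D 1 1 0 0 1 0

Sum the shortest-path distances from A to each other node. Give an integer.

Distances from A: B:1, C:1, D:1, E:2, F:2.
Sum = 1 + 1 + 1 + 2 + 2 = 7.

7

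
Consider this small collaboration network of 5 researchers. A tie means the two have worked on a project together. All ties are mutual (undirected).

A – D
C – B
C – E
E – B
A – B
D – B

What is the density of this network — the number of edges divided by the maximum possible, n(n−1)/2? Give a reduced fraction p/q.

3/5

There are 6 edges and 5 nodes, so the maximum possible is C(5,2) = 10.
Density = 6/10 = 3/5.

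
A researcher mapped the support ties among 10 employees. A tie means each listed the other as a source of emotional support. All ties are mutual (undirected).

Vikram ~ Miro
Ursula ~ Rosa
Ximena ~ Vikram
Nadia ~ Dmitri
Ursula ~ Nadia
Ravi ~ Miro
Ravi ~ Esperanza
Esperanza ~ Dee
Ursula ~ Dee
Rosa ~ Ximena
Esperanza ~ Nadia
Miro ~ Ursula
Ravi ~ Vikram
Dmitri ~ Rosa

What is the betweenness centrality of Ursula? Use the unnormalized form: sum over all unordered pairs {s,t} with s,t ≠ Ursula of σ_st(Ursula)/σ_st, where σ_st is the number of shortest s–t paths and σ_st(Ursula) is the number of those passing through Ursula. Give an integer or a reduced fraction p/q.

31/3

Pairs whose geodesics pass through Ursula — Ravi–Rosa: 1/2; Miro–Rosa: 1; Miro–Dmitri: 2/2; Miro–Nadia: 1; Miro–Dee: 1; Vikram–Nadia: 1/2; Vikram–Dee: 1/2; Ximena–Nadia: 1/2; Ximena–Dee: 1; Rosa–Nadia: 1/2; Rosa–Dee: 1; Rosa–Esperanza: 2/3; Dmitri–Dee: 2/3; Nadia–Dee: 1/2.
All other pairs contribute 0.
Summing the contributions gives betweenness(Ursula) = 31/3.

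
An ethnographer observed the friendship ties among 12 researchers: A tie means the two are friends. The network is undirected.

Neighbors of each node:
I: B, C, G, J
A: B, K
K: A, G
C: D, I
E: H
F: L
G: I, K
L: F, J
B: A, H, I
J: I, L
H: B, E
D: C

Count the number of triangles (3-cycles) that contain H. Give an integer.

H's neighbors are B and E, but none of them are tied to each other, so no triangle contains H.

0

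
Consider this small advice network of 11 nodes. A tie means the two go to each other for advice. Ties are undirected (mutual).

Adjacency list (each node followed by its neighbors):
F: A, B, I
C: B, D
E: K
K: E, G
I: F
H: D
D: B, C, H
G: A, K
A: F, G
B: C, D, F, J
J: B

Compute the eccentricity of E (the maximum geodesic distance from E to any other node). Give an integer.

Distances from E: A:3, B:5, C:6, D:6, F:4, G:2, H:7, I:5, J:6, K:1.
The largest is 7 (to H), so the eccentricity of E is 7.

7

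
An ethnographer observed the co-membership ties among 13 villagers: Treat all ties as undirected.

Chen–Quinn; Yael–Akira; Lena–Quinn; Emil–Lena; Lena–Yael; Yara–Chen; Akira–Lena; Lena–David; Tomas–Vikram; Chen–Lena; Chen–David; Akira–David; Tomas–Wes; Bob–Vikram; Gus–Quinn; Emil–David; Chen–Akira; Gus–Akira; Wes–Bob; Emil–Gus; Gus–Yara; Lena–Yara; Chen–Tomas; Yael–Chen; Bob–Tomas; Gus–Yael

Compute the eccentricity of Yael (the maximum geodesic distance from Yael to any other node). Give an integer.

3

Distances from Yael: Akira:1, Bob:3, Chen:1, David:2, Emil:2, Gus:1, Lena:1, Quinn:2, Tomas:2, Vikram:3, Wes:3, Yara:2.
The largest is 3 (to Vikram, Wes, and Bob), so the eccentricity of Yael is 3.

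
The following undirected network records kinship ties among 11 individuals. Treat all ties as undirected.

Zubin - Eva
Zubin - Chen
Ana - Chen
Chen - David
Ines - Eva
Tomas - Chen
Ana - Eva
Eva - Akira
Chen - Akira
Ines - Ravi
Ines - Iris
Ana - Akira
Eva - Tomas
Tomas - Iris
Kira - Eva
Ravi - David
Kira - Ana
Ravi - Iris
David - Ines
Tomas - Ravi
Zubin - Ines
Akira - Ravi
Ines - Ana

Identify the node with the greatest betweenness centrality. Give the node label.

Unnormalized betweenness of each node: Akira:109/60, Ana:259/60, Chen:9/2, David:2/3, Eva:223/30, Ines:89/10, Iris:1/3, Kira:0, Ravi:7/2, Tomas:59/20, Zubin:7/12.
Ines has the largest value, 89/10, making it the main broker — the node through which the most shortest paths run.

Ines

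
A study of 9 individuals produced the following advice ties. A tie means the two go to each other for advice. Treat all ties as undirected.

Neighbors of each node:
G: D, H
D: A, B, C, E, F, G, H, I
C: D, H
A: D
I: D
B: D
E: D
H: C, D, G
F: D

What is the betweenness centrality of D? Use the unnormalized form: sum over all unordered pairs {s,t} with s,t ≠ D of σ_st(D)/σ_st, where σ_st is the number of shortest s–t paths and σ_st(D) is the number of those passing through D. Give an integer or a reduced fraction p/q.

Pairs whose geodesics pass through D — C–B: 1; C–A: 1; C–F: 1; C–E: 1; C–I: 1; C–G: 1/2; B–A: 1; B–F: 1; B–E: 1; B–H: 1; B–I: 1; B–G: 1; A–F: 1; A–E: 1 … (+12 more pairs).
All other pairs contribute 0.
Summing the contributions gives betweenness(D) = 51/2.

51/2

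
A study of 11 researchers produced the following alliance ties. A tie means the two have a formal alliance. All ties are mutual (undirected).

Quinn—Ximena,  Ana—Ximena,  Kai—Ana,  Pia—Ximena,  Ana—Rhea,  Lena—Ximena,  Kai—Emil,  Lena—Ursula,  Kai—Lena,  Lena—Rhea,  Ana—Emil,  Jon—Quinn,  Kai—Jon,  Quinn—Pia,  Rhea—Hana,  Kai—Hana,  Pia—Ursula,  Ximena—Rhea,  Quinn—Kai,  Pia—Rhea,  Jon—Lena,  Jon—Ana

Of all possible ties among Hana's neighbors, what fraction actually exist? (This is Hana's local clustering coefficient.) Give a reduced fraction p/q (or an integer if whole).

Hana's neighbors: Kai and Rhea (k = 2).
Possible neighbor pairs: C(2,2) = 1. Edges among them: none → e = 0.
Clustering(Hana) = 0/1.

0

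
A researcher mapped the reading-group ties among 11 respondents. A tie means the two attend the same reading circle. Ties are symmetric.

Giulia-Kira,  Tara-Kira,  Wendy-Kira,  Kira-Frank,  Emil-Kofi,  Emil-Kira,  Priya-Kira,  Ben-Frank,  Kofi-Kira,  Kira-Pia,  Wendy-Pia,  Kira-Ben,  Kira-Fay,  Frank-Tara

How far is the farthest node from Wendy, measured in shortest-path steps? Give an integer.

2

Distances from Wendy: Ben:2, Emil:2, Fay:2, Frank:2, Giulia:2, Kira:1, Kofi:2, Pia:1, Priya:2, Tara:2.
The largest is 2 (to Emil, Fay, Giulia, Frank, Kofi, Priya, Ben, and Tara), so the eccentricity of Wendy is 2.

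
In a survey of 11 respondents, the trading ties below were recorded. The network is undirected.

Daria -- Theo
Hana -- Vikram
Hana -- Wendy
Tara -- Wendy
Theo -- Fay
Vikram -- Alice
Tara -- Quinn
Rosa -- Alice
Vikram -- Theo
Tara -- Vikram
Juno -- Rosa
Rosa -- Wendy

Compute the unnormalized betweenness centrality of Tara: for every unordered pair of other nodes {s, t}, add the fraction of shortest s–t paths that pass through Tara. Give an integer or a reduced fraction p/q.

11

Pairs whose geodesics pass through Tara — Vikram–Wendy: 1/2; Vikram–Quinn: 1; Juno–Quinn: 1; Daria–Wendy: 1/2; Daria–Quinn: 1; Wendy–Fay: 1/2; Wendy–Quinn: 1; Wendy–Theo: 1/2; Hana–Quinn: 2/2; Fay–Quinn: 1; Quinn–Alice: 1; Quinn–Theo: 1; Quinn–Rosa: 1.
All other pairs contribute 0.
Summing the contributions gives betweenness(Tara) = 11.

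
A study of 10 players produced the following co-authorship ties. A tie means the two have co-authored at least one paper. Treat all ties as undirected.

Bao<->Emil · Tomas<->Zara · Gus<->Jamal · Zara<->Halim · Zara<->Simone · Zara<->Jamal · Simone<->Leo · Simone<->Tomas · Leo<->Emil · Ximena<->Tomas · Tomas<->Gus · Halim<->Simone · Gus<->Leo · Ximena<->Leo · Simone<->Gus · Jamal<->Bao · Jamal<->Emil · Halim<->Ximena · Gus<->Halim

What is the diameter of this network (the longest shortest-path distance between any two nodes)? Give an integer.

Eccentricity of each node (its greatest distance to any other): Bao:3, Emil:3, Gus:2, Halim:3, Jamal:3, Leo:2, Simone:3, Tomas:3, Ximena:3, Zara:2.
The maximum eccentricity is 3, realized for instance by the pair Jamal–Ximena via Jamal – Emil – Leo – Ximena. So the diameter is 3.

3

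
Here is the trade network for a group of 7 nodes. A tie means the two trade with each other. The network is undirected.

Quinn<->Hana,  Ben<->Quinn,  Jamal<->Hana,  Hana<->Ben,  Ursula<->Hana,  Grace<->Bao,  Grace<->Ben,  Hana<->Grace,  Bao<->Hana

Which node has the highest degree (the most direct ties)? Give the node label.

Hana

Degrees — Bao:2, Ben:3, Grace:3, Hana:6, Jamal:1, Quinn:2, Ursula:1.
The maximum is 6, attained only by Hana.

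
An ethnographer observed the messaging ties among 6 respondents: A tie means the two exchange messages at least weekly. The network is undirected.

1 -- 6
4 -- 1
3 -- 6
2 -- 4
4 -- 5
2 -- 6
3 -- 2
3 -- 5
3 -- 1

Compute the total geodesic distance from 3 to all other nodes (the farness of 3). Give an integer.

6

Distances from 3: 1:1, 2:1, 4:2, 5:1, 6:1.
Sum = 1 + 1 + 2 + 1 + 1 = 6.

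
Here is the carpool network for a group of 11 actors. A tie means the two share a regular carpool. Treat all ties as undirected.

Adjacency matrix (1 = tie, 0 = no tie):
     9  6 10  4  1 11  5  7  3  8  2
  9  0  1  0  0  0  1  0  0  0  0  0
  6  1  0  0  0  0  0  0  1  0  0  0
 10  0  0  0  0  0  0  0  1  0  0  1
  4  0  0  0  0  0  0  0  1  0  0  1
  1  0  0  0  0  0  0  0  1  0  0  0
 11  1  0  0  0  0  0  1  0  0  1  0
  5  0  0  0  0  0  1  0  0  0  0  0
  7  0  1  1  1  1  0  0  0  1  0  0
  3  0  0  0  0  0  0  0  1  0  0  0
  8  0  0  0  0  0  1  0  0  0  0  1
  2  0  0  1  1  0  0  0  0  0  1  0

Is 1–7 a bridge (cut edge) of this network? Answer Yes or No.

Yes

Without the 1–7 edge there is no alternate route between 1 and 7, so the network disconnects. It is a bridge.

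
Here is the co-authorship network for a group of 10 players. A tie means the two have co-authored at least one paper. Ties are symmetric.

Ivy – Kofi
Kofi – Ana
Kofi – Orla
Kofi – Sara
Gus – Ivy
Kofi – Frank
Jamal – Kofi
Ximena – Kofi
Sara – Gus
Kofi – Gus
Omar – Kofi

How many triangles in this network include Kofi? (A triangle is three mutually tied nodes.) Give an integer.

Kofi's neighbors: Ana, Frank, Gus, Ivy, Jamal, Omar, Orla, Sara, and Ximena.
Neighbor pairs that are themselves tied: Kofi–Gus–Ivy; Kofi–Gus–Sara. Each forms one triangle with Kofi, for 2 in total.

2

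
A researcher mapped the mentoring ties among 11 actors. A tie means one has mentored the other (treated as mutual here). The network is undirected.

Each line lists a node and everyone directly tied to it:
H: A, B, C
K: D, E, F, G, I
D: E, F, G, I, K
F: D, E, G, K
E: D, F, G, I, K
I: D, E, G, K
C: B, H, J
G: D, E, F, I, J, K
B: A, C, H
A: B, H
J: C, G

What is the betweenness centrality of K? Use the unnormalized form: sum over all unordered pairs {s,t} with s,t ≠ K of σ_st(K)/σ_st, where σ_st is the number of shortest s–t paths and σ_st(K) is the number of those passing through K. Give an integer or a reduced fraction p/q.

1/4

Pairs whose geodesics pass through K — I–F: 1/4.
All other pairs contribute 0.
Summing the contributions gives betweenness(K) = 1/4.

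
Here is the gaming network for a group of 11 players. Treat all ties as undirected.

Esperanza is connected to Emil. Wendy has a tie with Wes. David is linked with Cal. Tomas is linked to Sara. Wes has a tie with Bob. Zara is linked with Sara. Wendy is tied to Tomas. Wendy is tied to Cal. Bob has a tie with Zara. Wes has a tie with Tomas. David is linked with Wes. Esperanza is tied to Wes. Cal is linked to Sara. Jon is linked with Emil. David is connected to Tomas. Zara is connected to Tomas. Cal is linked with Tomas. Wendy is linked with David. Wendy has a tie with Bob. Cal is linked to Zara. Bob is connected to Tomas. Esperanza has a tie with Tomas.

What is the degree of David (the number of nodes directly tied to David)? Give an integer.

4

David is directly tied to Cal, Tomas, Wendy, and Wes. That is 4 neighbors, so the degree of David is 4.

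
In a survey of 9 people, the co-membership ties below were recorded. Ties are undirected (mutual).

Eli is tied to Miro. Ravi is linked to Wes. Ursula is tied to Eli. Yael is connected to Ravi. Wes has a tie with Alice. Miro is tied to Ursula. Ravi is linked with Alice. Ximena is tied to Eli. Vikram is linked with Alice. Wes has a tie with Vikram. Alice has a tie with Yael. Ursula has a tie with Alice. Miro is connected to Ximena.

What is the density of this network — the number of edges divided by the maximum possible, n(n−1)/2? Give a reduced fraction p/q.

13/36

There are 13 edges and 9 nodes, so the maximum possible is C(9,2) = 36.
Density = 13/36.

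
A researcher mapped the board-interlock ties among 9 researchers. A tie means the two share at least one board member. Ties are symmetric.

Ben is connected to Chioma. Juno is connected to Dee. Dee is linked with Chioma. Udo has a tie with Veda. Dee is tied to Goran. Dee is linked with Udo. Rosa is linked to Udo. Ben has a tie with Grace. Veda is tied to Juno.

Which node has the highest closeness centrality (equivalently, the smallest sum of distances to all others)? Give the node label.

Dee

Farness (sum of distances to all others) for each node — Ben:21, Chioma:16, Dee:13, Goran:20, Grace:28, Juno:18, Rosa:23, Udo:16, Veda:21.
The smallest farness is 13, for Dee, so Dee has the highest closeness.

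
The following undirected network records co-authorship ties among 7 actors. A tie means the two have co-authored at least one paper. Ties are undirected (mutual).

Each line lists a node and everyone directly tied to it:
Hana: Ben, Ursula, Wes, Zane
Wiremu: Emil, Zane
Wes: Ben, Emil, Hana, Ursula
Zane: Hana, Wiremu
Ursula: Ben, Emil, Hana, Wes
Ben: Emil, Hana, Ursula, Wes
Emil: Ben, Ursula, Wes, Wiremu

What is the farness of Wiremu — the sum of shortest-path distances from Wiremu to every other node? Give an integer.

Distances from Wiremu: Ben:2, Emil:1, Hana:2, Ursula:2, Wes:2, Zane:1.
Sum = 2 + 1 + 2 + 2 + 2 + 1 = 10.

10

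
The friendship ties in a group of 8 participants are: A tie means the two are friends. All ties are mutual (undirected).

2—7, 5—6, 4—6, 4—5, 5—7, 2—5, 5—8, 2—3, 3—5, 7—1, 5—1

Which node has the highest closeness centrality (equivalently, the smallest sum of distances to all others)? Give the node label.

5

Farness (sum of distances to all others) for each node — 1:12, 2:11, 3:12, 4:12, 5:7, 6:12, 7:11, 8:13.
The smallest farness is 7, for 5, so 5 has the highest closeness.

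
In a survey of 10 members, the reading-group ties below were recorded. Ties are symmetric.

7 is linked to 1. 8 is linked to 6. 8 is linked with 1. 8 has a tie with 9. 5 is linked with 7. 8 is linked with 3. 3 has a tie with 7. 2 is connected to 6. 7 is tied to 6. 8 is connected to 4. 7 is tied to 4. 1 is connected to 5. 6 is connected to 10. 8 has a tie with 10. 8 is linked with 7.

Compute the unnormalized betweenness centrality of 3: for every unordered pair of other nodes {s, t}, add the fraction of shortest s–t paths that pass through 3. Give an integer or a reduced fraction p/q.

No shortest path between any pair of other nodes passes through 3.
Summing the contributions gives betweenness(3) = 0.

0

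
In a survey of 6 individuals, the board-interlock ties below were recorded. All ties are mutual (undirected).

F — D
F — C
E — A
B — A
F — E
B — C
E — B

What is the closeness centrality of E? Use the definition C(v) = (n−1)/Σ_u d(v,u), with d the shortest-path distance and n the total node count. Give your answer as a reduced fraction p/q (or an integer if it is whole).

Distances from E: A:1, B:1, C:2, D:2, F:1. Sum = 7.
n = 6, so closeness = 5/7.

5/7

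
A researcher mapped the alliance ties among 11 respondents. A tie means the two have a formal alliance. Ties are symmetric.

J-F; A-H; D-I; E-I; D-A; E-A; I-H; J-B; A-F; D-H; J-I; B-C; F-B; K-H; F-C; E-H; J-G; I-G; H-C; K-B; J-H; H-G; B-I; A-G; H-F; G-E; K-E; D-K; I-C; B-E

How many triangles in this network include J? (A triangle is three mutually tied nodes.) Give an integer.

6

J's neighbors: B, F, G, H, and I.
Neighbor pairs that are themselves tied: J–B–F; J–B–I; J–F–H; J–G–H; J–G–I; J–H–I. Each forms one triangle with J, for 6 in total.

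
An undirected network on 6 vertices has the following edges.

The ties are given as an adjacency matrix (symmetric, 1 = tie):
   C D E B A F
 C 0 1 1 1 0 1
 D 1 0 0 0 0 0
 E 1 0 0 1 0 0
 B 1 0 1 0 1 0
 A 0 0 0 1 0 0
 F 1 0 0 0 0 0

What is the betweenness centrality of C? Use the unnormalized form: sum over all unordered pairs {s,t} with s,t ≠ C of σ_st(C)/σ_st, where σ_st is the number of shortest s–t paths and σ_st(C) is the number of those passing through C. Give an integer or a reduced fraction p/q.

Pairs whose geodesics pass through C — D–E: 1; D–B: 1; D–A: 1; D–F: 1; E–F: 1; B–F: 1; A–F: 1.
All other pairs contribute 0.
Summing the contributions gives betweenness(C) = 7.

7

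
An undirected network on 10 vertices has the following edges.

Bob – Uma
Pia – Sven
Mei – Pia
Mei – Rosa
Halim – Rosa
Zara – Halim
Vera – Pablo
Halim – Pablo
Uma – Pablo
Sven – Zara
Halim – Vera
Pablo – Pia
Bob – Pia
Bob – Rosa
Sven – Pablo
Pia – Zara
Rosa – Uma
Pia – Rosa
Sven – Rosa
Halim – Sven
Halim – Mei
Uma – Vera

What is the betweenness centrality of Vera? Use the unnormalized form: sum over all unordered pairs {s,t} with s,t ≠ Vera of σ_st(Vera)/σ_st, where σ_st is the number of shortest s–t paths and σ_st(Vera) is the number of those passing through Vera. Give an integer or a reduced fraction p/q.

11/24

Pairs whose geodesics pass through Vera — Uma–Zara: 1/8; Uma–Halim: 1/3.
All other pairs contribute 0.
Summing the contributions gives betweenness(Vera) = 11/24.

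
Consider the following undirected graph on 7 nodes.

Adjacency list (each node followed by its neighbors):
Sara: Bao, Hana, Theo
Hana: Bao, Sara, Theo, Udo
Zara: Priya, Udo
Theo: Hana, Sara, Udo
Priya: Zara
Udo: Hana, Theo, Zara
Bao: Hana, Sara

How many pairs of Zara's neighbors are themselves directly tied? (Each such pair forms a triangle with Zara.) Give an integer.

Zara's neighbors are Priya and Udo, but none of them are tied to each other, so no triangle contains Zara.

0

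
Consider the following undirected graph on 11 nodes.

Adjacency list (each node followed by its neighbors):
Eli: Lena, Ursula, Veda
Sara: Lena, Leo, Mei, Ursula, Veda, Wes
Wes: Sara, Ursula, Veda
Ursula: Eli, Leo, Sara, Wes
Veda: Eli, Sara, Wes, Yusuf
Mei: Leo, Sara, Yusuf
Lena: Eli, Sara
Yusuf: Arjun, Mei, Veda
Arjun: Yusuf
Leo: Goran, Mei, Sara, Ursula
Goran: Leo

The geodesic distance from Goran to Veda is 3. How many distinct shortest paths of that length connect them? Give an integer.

The shortest distance is 3, and the only length-3 path is Goran–Leo–Sara–Veda. So there is exactly 1 shortest path.

1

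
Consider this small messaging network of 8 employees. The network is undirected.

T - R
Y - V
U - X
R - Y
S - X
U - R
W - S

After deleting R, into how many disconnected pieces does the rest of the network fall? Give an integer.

3

Without R, the remaining ties split the others into: {V, Y}; {S, U, W, X}; {T}.
That's 3 separate components.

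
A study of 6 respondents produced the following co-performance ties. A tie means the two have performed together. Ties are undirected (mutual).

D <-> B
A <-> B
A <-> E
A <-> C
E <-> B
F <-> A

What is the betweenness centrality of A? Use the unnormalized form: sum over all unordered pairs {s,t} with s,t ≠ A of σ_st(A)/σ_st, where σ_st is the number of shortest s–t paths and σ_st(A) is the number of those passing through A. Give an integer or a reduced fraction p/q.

7

Pairs whose geodesics pass through A — B–C: 1; B–F: 1; E–C: 1; E–F: 1; C–D: 1; C–F: 1; D–F: 1.
All other pairs contribute 0.
Summing the contributions gives betweenness(A) = 7.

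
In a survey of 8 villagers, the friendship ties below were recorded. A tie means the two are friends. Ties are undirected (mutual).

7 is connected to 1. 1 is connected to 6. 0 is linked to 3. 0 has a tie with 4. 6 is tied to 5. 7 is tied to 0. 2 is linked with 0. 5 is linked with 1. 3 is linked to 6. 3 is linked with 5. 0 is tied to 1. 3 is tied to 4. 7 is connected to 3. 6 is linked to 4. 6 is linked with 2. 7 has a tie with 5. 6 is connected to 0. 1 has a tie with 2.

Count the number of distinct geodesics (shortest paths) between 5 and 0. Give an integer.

The shortest distance is 2. The length-2 paths are: 5–3–0; 5–7–0; 5–6–0; 5–1–0.
That gives 4 distinct shortest paths.

4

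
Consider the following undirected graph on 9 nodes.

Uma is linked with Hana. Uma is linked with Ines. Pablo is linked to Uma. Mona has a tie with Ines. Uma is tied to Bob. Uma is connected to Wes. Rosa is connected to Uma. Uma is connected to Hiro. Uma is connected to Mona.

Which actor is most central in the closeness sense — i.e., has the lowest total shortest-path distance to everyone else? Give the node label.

Uma

Farness (sum of distances to all others) for each node — Bob:15, Hana:15, Hiro:15, Ines:14, Mona:14, Pablo:15, Rosa:15, Uma:8, Wes:15.
The smallest farness is 8, for Uma, so Uma has the highest closeness.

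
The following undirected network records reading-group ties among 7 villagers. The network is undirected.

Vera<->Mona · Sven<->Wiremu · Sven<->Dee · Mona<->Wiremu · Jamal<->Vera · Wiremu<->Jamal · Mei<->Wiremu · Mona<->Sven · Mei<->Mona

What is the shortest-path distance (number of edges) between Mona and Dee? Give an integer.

One shortest route is Mona – Sven – Dee, which uses 2 edges, and Mona and Dee are not directly tied, so nothing shorter exists. So d(Mona,Dee) = 2.

2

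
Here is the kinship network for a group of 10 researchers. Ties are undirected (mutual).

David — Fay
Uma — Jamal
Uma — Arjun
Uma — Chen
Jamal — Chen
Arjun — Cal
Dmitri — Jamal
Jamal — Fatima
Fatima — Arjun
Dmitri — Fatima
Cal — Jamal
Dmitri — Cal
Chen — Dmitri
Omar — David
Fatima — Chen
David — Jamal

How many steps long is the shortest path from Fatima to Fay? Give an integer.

One shortest route is Fatima – Jamal – David – Fay, which uses 3 edges, and at distance 2 from Fatima we only reach {Cal, David, Uma}, which does not include Fay. So d(Fatima,Fay) = 3.

3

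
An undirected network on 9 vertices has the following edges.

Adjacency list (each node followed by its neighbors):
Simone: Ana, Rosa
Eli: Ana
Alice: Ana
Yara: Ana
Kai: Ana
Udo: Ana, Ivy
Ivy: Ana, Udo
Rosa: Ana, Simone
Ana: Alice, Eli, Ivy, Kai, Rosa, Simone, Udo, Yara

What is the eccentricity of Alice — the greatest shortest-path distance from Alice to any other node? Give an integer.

Distances from Alice: Ana:1, Eli:2, Ivy:2, Kai:2, Rosa:2, Simone:2, Udo:2, Yara:2.
The largest is 2 (to Rosa, Yara, Ivy, Kai, Udo, Simone, and Eli), so the eccentricity of Alice is 2.

2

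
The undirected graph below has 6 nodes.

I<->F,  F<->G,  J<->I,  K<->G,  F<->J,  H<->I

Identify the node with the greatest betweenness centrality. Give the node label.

Unnormalized betweenness of each node: F:6, G:4, H:0, I:4, J:0, K:0.
F has the largest value, 6, making it the main broker — the node through which the most shortest paths run.

F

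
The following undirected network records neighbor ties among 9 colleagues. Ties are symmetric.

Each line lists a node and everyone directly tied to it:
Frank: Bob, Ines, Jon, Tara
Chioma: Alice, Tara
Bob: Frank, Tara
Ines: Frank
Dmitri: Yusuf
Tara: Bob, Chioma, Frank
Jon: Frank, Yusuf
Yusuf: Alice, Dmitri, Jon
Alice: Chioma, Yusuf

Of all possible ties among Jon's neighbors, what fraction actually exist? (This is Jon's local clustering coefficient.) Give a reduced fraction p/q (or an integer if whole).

Jon's neighbors: Frank and Yusuf (k = 2).
Possible neighbor pairs: C(2,2) = 1. Edges among them: none → e = 0.
Clustering(Jon) = 0/1.

0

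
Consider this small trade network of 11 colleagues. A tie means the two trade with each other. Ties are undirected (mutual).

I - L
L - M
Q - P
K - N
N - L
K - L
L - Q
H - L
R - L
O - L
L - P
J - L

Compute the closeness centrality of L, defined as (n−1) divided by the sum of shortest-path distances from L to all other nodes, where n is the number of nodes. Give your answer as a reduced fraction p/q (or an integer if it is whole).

Distances from L: H:1, I:1, J:1, K:1, M:1, N:1, O:1, P:1, Q:1, R:1. Sum = 10.
n = 11, so closeness = 10/10 = 1.

1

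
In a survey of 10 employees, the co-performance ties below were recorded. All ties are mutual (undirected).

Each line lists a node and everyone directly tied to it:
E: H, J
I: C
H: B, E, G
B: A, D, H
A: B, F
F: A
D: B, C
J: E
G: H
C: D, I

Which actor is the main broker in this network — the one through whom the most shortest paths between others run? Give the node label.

Unnormalized betweenness of each node: A:8, B:26, C:8, D:14, E:8, F:0, G:0, H:20, I:0, J:0.
B has the largest value, 26, making it the main broker — the node through which the most shortest paths run.

B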